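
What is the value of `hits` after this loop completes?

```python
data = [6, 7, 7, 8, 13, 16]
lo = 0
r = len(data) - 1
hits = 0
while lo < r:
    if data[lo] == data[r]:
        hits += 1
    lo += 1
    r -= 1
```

Count matching pairs from ends
`hits` takes the values: 0

Answer: 0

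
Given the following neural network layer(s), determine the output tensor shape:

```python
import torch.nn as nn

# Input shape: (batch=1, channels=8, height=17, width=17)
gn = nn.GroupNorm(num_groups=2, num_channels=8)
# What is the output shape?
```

Input: (1, 8, 17, 17) -> Output: (1, 8, 17, 17)

Answer: (1, 8, 17, 17)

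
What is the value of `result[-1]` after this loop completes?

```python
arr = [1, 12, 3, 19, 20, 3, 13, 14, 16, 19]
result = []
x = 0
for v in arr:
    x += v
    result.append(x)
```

Cumulative sum ends at 120
`result` takes the values: [] → [1] → [1, 13] → [1, 13, 16] → [1, 13, 16, 35] → [1, 13, 16, 35, 55] → [1, 13, 16, 35, 55, 58] → [1, 13, 16, 35, 55, 58, 71] → [1, 13, 16, 35, 55, 58, 71, 85] → [1, 13, 16, 35, 55, 58, 71, 85, 101] → [1, 13, 16, 35, 55, 58, 71, 85, 101, 120]
So `result[-1]` = 120

Answer: 120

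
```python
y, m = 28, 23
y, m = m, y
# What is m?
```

Trace:
`y, m = 28, 23` → y = 28; m = 23
`y, m = m, y` → y = 23; m = 28
So m = 28

Answer: 28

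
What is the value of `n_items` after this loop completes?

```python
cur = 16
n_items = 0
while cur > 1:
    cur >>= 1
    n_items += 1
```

Count right shifts until 1
`n_items` takes the values: 0 → 1 → 2 → 3 → 4

Answer: 4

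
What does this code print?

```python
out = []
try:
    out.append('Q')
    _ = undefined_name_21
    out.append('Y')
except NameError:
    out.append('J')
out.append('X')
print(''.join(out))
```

Execution trace: 'Q' (try body) → 'J' (except NameError) → 'X' (after the try/except). Output: QJX

Answer: QJX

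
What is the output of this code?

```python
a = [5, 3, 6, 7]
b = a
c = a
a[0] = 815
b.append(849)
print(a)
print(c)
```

Key concept: multiple aliases.
Step by step:
`a = [5, 3, 6, 7]` → a = [5, 3, 6, 7]
`b = a` → b = [5, 3, 6, 7] (same object as a)
`c = a` → c = [5, 3, 6, 7] (same object as a, b)
`a[0] = 815` → a = [815, 3, 6, 7] (same object as b, c); b = [815, 3, 6, 7] (same object as a, c); c = [815, 3, 6, 7] (same object as a, b)
`b.append(849)` → a = [815, 3, 6, 7, 849] (same object as b, c); b = [815, 3, 6, 7, 849] (same object as a, c); c = [815, 3, 6, 7, 849] (same object as a, b)
`print(a)` → prints [815, 3, 6, 7, 849]
`print(c)` → prints [815, 3, 6, 7, 849]

Answer:
[815, 3, 6, 7, 849]
[815, 3, 6, 7, 849]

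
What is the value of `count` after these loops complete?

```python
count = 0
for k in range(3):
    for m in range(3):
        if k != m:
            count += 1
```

3² - 3 (exclude diagonal)
`count` takes the values: 0 → 1 → 2 → 3 → 4 → 5 → 6

Answer: 6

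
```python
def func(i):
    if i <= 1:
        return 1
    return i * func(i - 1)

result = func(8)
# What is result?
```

func(8) = 8 * 7 * 6 * 5 * 4 * 3 * 2 * 1 = 40320

Answer: 40320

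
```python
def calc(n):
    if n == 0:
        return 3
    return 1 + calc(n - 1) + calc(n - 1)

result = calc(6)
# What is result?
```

calc(n) = 1 + 2·calc(n-1), calc(0)=3. Closed form: (3+1)·2^6 - 1 = 255.

Answer: 255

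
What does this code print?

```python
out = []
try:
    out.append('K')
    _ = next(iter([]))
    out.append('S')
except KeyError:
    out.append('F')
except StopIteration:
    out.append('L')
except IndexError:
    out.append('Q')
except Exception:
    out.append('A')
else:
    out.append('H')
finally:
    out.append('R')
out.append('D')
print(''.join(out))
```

Execution trace: 'K' (try body) → 'L' (except StopIteration) → 'R' (finally) → 'D' (after the try/except). Output: KLRD

Answer: KLRD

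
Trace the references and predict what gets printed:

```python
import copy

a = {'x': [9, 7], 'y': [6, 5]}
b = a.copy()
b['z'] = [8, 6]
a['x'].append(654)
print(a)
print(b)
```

Key concept: shallow copy of dict with mutable values.
Step by step:
`a = {'x': [9, 7], 'y': [6, 5]}` → a = {'x': [9, 7], 'y': [6, 5]}
`b = a.copy()` → b = {'x': [9, 7], 'y': [6, 5]}
`b['z'] = [8, 6]` → b = {'x': [9, 7], 'y': [6, 5], 'z': [8, 6]}
`a['x'].append(654)` → a = {'x': [9, 7, 654], 'y': [6, 5]}; b = {'x': [9, 7, 654], 'y': [6, 5], 'z': [8, 6]}
`print(a)` → prints {'x': [9, 7, 654], 'y': [6, 5]}
`print(b)` → prints {'x': [9, 7, 654], 'y': [6, 5], 'z': [8, 6]}

Answer:
{'x': [9, 7, 654], 'y': [6, 5]}
{'x': [9, 7, 654], 'y': [6, 5], 'z': [8, 6]}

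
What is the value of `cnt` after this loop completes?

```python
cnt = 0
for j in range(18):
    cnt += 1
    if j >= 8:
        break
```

Loop breaks when j reaches 8, cnt is 9
`cnt` takes the values: 0 → 1 → 2 → 3 → 4 → 5 → 6 → 7 → 8 → 9

Answer: 9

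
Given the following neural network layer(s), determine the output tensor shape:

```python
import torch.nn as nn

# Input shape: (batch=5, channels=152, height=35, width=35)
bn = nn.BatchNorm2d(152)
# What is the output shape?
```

Input: (5, 152, 35, 35) -> Output: (5, 152, 35, 35)

Answer: (5, 152, 35, 35)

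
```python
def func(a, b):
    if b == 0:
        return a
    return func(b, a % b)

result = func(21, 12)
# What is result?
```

func(21, 12) -> func(12, 9) -> func(9, 3) -> func(3, 0) -> 3

Answer: 3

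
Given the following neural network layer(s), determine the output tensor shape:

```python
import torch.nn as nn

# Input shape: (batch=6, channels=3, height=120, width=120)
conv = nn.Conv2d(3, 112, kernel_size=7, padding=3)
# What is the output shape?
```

Input: (6, 3, 120, 120) -> Output: (6, 112, 120, 120)

Answer: (6, 112, 120, 120)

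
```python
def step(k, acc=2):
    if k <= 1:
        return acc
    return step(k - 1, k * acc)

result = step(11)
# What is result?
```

Accumulator trace (n, acc): (11, 2) -> (10, 22) -> (9, 220) -> (8, 1980) -> (7, 15840) -> (6, 110880) -> (5, 665280) -> (4, 3326400) -> (3, 13305600) -> (2, 39916800) -> (1, 79833600) -> return 79833600

Answer: 79833600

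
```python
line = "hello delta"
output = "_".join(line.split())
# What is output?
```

Trace:
`line = "hello delta"` → line = 'hello delta'
`output = "_".join(line.split())` → output = 'hello_delta'
So output = 'hello_delta'

Answer: 'hello_delta'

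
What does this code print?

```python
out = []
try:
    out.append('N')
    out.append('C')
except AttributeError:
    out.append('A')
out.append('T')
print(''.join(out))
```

Execution trace: 'N' (try body) → 'C' (try body, no exception) → 'T' (after the try/except). Output: NCT

Answer: NCT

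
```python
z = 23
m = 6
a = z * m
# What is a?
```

Trace:
`z = 23` → z = 23
`m = 6` → m = 6
`a = z * m` → a = 138
So a = 138

Answer: 138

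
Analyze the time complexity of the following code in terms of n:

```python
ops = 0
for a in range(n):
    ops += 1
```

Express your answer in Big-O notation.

Each loop level contributes: n. Multiplying the contributions gives O(n).

Answer: O(n)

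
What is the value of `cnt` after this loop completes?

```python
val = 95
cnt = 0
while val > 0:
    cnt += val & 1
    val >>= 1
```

Count set bits in 95 (binary: 0b1011111)
`cnt` takes the values: 0 → 1 → 2 → 3 → 4 → 5 → 6

Answer: 6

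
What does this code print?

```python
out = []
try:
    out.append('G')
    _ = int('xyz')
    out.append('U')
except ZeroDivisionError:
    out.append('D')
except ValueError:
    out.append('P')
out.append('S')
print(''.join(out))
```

Execution trace: 'G' (try body) → 'P' (except ValueError) → 'S' (after the try/except). Output: GPS

Answer: GPS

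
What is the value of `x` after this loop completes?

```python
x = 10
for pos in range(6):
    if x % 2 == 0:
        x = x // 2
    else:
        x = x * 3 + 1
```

Collatz-style transformation from 10
`x` takes the values: 10 → 5 → 16 → 8 → 4 → 2 → 1

Answer: 1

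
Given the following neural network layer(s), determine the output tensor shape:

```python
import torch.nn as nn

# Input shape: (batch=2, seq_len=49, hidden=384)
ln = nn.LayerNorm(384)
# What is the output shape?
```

Input: (2, 49, 384) -> Output: (2, 49, 384)

Answer: (2, 49, 384)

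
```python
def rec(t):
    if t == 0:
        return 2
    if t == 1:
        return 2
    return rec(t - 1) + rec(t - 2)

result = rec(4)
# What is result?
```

Build up from base cases: rec(0)=2, rec(1)=2, rec(2)=4, rec(3)=6, rec(4)=10

Answer: 10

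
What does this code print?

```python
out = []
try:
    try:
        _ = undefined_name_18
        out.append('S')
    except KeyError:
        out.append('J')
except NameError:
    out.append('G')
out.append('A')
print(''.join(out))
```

Execution trace: 'G' (outer except NameError) → 'A' (after the try/except). Output: GA

Answer: GA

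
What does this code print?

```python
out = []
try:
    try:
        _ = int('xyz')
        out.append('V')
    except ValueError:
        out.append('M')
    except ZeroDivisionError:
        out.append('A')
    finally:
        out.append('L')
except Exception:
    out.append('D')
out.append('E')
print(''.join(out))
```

Execution trace: 'M' (inner except ValueError) → 'L' (inner finally) → 'E' (after the try/except). Output: MLE

Answer: MLE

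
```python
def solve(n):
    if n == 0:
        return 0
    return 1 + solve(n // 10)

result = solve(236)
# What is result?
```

Count of digits of 236: 3

Answer: 3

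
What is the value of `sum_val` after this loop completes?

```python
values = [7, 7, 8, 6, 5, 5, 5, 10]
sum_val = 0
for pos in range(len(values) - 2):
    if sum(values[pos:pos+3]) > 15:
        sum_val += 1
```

Count windows with sum > 15
`sum_val` takes the values: 0 → 1 → 2 → 3 → 4 → 5

Answer: 5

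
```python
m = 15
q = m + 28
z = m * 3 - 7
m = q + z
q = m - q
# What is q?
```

Trace:
`m = 15` → m = 15
`q = m + 28` → q = 43
`z = m * 3 - 7` → z = 38
`m = q + z` → m = 81
`q = m - q` → q = 38
So q = 38

Answer: 38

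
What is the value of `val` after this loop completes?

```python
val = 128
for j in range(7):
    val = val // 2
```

Halve 7 times: 128 // 2^7 = 1
`val` takes the values: 128 → 64 → 32 → 16 → 8 → 4 → 2 → 1

Answer: 1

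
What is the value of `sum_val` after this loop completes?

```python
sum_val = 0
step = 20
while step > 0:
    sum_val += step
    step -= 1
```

Sum 20 down to 1
`sum_val` takes the values: 0 → 20 → 39 → 57 → 74 → 90 → 105 → 119 → 132 → 144 → 155 → 165 → 174 → 182 → 189 → 195 → 200 → 204 → 207 → 209 → 210

Answer: 210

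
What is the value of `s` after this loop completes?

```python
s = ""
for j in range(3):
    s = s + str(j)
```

Concatenate digits 0 to 2
`s` takes the values: "" → "0" → "01" → "012"

Answer: "012"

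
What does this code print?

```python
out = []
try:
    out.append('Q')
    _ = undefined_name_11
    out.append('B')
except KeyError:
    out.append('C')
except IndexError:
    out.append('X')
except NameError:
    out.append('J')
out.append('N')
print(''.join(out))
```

Execution trace: 'Q' (try body) → 'J' (except NameError) → 'N' (after the try/except). Output: QJN

Answer: QJN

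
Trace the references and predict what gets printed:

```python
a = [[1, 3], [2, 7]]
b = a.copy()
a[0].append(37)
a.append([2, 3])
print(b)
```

Key concept: shallow copy with nested lists.
Step by step:
`a = [[1, 3], [2, 7]]` → a = [[1, 3], [2, 7]]
`b = a.copy()` → b = [[1, 3], [2, 7]]
`a[0].append(37)` → a = [[1, 3, 37], [2, 7]]; b = [[1, 3, 37], [2, 7]]
`a.append([2, 3])` → a = [[1, 3, 37], [2, 7], [2, 3]]
`print(b)` → prints [[1, 3, 37], [2, 7]]

Answer: [[1, 3, 37], [2, 7]]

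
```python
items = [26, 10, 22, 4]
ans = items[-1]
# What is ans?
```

Trace:
`items = [26, 10, 22, 4]` → items = [26, 10, 22, 4]
`ans = items[-1]` → ans = 4
So ans = 4

Answer: 4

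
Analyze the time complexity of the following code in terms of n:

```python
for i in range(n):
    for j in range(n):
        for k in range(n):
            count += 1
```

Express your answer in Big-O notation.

This is Triple nested loop. Time complexity: O(n³).

Answer: O(n³)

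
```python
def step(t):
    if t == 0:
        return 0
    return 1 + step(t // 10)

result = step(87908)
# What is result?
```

Count of digits of 87908: 5

Answer: 5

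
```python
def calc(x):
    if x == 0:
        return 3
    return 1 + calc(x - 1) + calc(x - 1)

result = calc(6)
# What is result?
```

calc(x) = 1 + 2·calc(x-1), calc(0)=3. Closed form: (3+1)·2^6 - 1 = 255.

Answer: 255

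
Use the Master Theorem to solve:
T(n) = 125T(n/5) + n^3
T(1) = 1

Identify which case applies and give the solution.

a=125, b=5, f(n)=n^3. log_5(125) = 3. Since c=3 = 3, Case 2 applies: T(n) = Θ(n^log_b(a) · log n) = O(n^3 log n).

Answer: O(n^3 log n) - Case 2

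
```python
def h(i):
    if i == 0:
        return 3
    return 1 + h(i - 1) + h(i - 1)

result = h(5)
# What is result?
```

h(i) = 1 + 2·h(i-1), h(0)=3. Closed form: (3+1)·2^5 - 1 = 127.

Answer: 127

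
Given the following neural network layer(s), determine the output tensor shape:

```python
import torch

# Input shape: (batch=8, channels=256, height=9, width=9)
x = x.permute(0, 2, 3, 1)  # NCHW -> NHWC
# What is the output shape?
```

Input: (8, 256, 9, 9) -> Output: (8, 9, 9, 256)

Answer: (8, 9, 9, 256)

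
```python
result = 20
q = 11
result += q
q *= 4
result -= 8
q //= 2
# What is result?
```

Trace:
`result = 20` → result = 20
`q = 11` → q = 11
`result += q` → result = 31
`q *= 4` → q = 44
`result -= 8` → result = 23
`q //= 2` → q = 22
So result = 23

Answer: 23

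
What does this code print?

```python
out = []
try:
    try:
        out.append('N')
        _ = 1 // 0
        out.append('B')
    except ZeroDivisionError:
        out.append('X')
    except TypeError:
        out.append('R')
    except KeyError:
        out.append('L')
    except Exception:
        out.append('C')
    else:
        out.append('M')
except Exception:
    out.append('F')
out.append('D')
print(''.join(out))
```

Execution trace: 'N' (inner try body) → 'X' (inner except ZeroDivisionError) → 'D' (after the try/except). Output: NXD

Answer: NXD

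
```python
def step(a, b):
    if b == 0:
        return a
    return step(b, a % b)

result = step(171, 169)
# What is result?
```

step(171, 169) -> step(169, 2) -> step(2, 1) -> step(1, 0) -> 1

Answer: 1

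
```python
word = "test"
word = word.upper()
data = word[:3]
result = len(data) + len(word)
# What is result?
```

Trace:
`word = "test"` → word = 'test'
`word = word.upper()` → word = 'TEST'
`data = word[:3]` → data = 'TES'
`result = len(data) + len(word)` → result = 7
So result = 7

Answer: 7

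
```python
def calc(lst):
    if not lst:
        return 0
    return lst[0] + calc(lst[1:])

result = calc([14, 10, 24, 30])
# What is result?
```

14 + 10 + 24 + 30 + 0 = 78

Answer: 78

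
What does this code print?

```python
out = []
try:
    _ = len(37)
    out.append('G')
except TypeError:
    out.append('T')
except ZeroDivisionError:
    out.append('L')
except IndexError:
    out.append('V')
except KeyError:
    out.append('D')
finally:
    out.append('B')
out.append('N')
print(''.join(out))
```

Execution trace: 'T' (except TypeError) → 'B' (finally) → 'N' (after the try/except). Output: TBN

Answer: TBN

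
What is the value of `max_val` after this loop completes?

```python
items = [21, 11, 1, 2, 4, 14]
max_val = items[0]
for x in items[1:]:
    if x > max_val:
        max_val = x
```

Maximum of [21, 11, 1, 2, 4, 14]
`max_val` takes the values: 21

Answer: 21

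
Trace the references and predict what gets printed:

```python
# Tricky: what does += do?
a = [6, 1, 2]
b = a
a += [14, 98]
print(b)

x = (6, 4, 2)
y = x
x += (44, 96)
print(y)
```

Key concept: += behavior differs for mutable vs immutable.
Step by step:
`a = [6, 1, 2]` → a = [6, 1, 2]
`b = a` → b = [6, 1, 2] (same object as a)
`a += [14, 98]` → a = [6, 1, 2, 14, 98] (same object as b); b = [6, 1, 2, 14, 98] (same object as a)
`print(b)` → prints [6, 1, 2, 14, 98]
`x = (6, 4, 2)` → x = (6, 4, 2)
`y = x` → y = (6, 4, 2)
`x += (44, 96)` → x = (6, 4, 2, 44, 96)
`print(y)` → prints (6, 4, 2)

Answer:
[6, 1, 2, 14, 98]
(6, 4, 2)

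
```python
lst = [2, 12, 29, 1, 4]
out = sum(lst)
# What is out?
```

Trace:
`lst = [2, 12, 29, 1, 4]` → lst = [2, 12, 29, 1, 4]
`out = sum(lst)` → out = 48
So out = 48

Answer: 48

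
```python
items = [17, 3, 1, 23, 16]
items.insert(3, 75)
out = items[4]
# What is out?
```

Trace:
`items = [17, 3, 1, 23, 16]` → items = [17, 3, 1, 23, 16]
`items.insert(3, 75)` → items = [17, 3, 1, 75, 23, 16]
`out = items[4]` → out = 23
So out = 23

Answer: 23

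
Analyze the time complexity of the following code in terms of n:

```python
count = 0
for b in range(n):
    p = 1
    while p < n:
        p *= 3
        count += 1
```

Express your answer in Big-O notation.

Each loop level contributes: n × log n. Multiplying the contributions gives O(n log n).

Answer: O(n log n)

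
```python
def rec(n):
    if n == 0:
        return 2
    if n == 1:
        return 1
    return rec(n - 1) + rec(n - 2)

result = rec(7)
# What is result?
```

Build up from base cases: rec(0)=2, rec(1)=1, rec(2)=3, rec(3)=4, rec(4)=7, rec(5)=11, rec(6)=18, ..., rec(7)=29

Answer: 29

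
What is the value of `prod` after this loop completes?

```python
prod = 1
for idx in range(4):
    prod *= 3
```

3^4 = 81
`prod` takes the values: 1 → 3 → 9 → 27 → 81

Answer: 81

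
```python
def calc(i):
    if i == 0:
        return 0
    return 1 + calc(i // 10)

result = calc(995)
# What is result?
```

Count of digits of 995: 3

Answer: 3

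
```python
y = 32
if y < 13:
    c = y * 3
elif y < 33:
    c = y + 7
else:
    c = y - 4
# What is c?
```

Trace:
`y = 32` → y = 32
`if y < 13: ...` → y < 13 is False, y < 33 is True → c = 39
So c = 39

Answer: 39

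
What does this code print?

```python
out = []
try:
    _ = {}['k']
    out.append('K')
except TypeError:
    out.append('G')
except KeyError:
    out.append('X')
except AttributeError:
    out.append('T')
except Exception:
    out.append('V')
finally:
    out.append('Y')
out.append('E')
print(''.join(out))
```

Execution trace: 'X' (except KeyError) → 'Y' (finally) → 'E' (after the try/except). Output: XYE

Answer: XYE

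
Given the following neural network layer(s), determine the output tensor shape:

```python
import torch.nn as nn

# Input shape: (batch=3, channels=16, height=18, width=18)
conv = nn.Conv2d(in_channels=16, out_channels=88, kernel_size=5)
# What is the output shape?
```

Input: (3, 16, 18, 18) -> Output: (3, 88, 14, 14)

Answer: (3, 88, 14, 14)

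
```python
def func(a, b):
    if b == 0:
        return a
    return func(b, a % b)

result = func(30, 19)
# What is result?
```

func(30, 19) -> func(19, 11) -> func(11, 8) -> func(8, 3) -> func(3, 2) -> func(2, 1) -> func(1, 0) -> 1

Answer: 1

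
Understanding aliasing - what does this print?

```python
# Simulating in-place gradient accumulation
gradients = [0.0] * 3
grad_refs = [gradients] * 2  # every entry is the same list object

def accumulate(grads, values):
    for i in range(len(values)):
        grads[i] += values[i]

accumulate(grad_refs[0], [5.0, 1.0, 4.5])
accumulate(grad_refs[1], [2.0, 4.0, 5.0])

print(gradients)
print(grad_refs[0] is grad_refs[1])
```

Key concept: gradient accumulation aliasing.
Step by step:
`gradients = [0.0] * 3` → gradients = [0.0, 0.0, 0.0]
`grad_refs = [gradients] * 2` → grad_refs = [[0.0, 0.0, 0.0], [0.0, 0.0, 0.0]]
`accumulate(grad_refs[0], [5.0, 1.0, 4.5])` → gradients = [5.0, 1.0, 4.5]; grad_refs = [[5.0, 1.0, 4.5], [5.0, 1.0, 4.5]]
`accumulate(grad_refs[1], [2.0, 4.0, 5.0])` → gradients = [7.0, 5.0, 9.5]; grad_refs = [[7.0, 5.0, 9.5], [7.0, 5.0, 9.5]]
`print(gradients)` → prints [7.0, 5.0, 9.5]
`print(grad_refs[0] is grad_refs[1])` → prints True

Answer:
[7.0, 5.0, 9.5]
True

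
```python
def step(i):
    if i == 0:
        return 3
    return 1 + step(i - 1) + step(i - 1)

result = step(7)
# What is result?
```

step(i) = 1 + 2·step(i-1), step(0)=3. Closed form: (3+1)·2^7 - 1 = 511.

Answer: 511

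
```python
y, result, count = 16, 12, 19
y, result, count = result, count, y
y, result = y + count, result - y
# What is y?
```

Trace:
`y, result, count = 16, 12, 19` → y = 16; result = 12; count = 19
`y, result, count = result, count, y` → y = 12; result = 19; count = 16
`y, result = y + count, result - y` → y = 28; result = 7
So y = 28

Answer: 28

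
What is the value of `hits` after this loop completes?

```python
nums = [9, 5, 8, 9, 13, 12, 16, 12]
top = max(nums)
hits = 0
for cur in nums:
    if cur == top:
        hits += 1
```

Count of max value 16 in [9, 5, 8, 9, 13, 12, 16, 12]
`hits` takes the values: 0 → 1

Answer: 1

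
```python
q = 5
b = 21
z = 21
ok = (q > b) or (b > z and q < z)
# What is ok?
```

Trace:
`q = 5` → q = 5
`b = 21` → b = 21
`z = 21` → z = 21
`ok = (q > b) or (b > z and q < z)` → ok = False
So ok = False

Answer: False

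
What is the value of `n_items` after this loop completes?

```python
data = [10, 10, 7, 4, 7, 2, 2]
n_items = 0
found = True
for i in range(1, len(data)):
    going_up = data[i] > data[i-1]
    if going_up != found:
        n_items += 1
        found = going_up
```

Count direction changes in [10, 10, 7, 4, 7, 2, 2]
`n_items` takes the values: 0 → 1 → 2 → 3

Answer: 3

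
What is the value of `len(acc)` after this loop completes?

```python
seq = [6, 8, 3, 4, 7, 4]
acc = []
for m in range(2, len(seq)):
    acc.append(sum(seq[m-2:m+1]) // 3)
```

Number of 3-element averages
`acc` takes the values: [] → [5] → [5, 5] → [5, 5, 4] → [5, 5, 4, 5]
So `len(acc)` = 4

Answer: 4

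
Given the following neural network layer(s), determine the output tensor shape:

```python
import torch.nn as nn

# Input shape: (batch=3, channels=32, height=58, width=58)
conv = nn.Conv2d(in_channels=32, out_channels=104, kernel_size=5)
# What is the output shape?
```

Input: (3, 32, 58, 58) -> Output: (3, 104, 54, 54)

Answer: (3, 104, 54, 54)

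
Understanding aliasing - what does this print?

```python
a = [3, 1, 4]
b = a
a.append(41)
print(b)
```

Key concept: basic list aliasing.
Step by step:
`a = [3, 1, 4]` → a = [3, 1, 4]
`b = a` → b = [3, 1, 4] (same object as a)
`a.append(41)` → a = [3, 1, 4, 41] (same object as b); b = [3, 1, 4, 41] (same object as a)
`print(b)` → prints [3, 1, 4, 41]

Answer: [3, 1, 4, 41]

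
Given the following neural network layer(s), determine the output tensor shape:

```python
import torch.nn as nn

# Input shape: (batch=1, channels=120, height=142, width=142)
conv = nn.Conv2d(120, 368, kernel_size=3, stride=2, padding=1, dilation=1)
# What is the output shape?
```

Input: (1, 120, 142, 142) -> Output: (1, 368, 71, 71)

Answer: (1, 368, 71, 71)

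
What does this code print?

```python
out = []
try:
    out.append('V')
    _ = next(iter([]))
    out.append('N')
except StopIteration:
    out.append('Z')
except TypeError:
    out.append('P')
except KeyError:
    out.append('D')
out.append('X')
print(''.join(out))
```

Execution trace: 'V' (try body) → 'Z' (except StopIteration) → 'X' (after the try/except). Output: VZX

Answer: VZX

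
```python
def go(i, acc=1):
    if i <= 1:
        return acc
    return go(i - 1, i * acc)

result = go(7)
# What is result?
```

Accumulator trace (n, acc): (7, 1) -> (6, 7) -> (5, 42) -> (4, 210) -> (3, 840) -> (2, 2520) -> (1, 5040) -> return 5040

Answer: 5040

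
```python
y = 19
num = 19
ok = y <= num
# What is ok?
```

Trace:
`y = 19` → y = 19
`num = 19` → num = 19
`ok = y <= num` → ok = True
So ok = True

Answer: True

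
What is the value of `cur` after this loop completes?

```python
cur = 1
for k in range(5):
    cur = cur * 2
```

Multiply by 2, 5 times: 1 * 2^5 = 32
`cur` takes the values: 1 → 2 → 4 → 8 → 16 → 32

Answer: 32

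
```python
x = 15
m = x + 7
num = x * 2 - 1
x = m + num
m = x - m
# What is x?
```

Trace:
`x = 15` → x = 15
`m = x + 7` → m = 22
`num = x * 2 - 1` → num = 29
`x = m + num` → x = 51
`m = x - m` → m = 29
So x = 51

Answer: 51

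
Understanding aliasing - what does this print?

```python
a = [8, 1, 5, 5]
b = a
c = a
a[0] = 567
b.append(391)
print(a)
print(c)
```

Key concept: multiple aliases.
Step by step:
`a = [8, 1, 5, 5]` → a = [8, 1, 5, 5]
`b = a` → b = [8, 1, 5, 5] (same object as a)
`c = a` → c = [8, 1, 5, 5] (same object as a, b)
`a[0] = 567` → a = [567, 1, 5, 5] (same object as b, c); b = [567, 1, 5, 5] (same object as a, c); c = [567, 1, 5, 5] (same object as a, b)
`b.append(391)` → a = [567, 1, 5, 5, 391] (same object as b, c); b = [567, 1, 5, 5, 391] (same object as a, c); c = [567, 1, 5, 5, 391] (same object as a, b)
`print(a)` → prints [567, 1, 5, 5, 391]
`print(c)` → prints [567, 1, 5, 5, 391]

Answer:
[567, 1, 5, 5, 391]
[567, 1, 5, 5, 391]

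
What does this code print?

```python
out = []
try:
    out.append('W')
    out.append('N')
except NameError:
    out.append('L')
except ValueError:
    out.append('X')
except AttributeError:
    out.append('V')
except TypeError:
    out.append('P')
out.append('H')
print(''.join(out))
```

Execution trace: 'W' (try body) → 'N' (try body, no exception) → 'H' (after the try/except). Output: WNH

Answer: WNH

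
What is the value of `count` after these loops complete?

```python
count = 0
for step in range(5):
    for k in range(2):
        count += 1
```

5 * 2 = 10
`count` takes the values: 0 → 1 → 2 → 3 → 4 → 5 → 6 → 7 → 8 → 9 → 10

Answer: 10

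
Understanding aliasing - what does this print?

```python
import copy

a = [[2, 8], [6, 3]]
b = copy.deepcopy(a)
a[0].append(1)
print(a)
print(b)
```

Key concept: deep copy is fully independent.
Step by step:
`a = [[2, 8], [6, 3]]` → a = [[2, 8], [6, 3]]
`b = copy.deepcopy(a)` → b = [[2, 8], [6, 3]]
`a[0].append(1)` → a = [[2, 8, 1], [6, 3]]
`print(a)` → prints [[2, 8, 1], [6, 3]]
`print(b)` → prints [[2, 8], [6, 3]]

Answer:
[[2, 8, 1], [6, 3]]
[[2, 8], [6, 3]]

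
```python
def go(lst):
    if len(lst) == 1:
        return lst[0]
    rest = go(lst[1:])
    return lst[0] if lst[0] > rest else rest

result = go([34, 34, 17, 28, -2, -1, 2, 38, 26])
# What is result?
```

Recursive max over [34, 34, 17, 28, -2, -1, 2, 38, 26] = 38

Answer: 38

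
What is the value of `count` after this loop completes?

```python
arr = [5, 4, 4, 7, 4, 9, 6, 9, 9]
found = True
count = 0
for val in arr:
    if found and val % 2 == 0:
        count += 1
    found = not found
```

Count even values at even positions
`count` takes the values: 0 → 1 → 2 → 3

Answer: 3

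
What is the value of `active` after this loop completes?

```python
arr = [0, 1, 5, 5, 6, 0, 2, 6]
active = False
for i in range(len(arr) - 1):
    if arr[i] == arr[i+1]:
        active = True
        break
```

Check consecutive duplicates in [0, 1, 5, 5, 6, 0, 2, 6]
`active` takes the values: False → True

Answer: True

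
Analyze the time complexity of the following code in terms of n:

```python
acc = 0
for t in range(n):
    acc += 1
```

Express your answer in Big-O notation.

Each loop level contributes: n. Multiplying the contributions gives O(n).

Answer: O(n)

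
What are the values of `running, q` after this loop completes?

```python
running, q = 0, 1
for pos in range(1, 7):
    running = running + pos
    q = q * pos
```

Sum and factorial of 1 to 6
`running, q` takes the values: (0, 1) → (1, 1) → (3, 1) → (3, 2) → (6, 2) → (6, 6) → (10, 6) → (10, 24) → (15, 24) → (15, 120) → (21, 120) → (21, 720)

Answer: 21, 720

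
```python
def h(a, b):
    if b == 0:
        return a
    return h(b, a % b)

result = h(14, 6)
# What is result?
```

h(14, 6) -> h(6, 2) -> h(2, 0) -> 2

Answer: 2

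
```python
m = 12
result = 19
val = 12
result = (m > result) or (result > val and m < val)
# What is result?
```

Trace:
`m = 12` → m = 12
`result = 19` → result = 19
`val = 12` → val = 12
`result = (m > result) or (result > val and m < val)` → result = False
So result = False

Answer: False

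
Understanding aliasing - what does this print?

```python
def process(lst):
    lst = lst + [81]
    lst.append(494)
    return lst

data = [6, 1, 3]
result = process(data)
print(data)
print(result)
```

Key concept: rebinding parameter vs mutation.
Step by step:
`data = [6, 1, 3]` → data = [6, 1, 3]
`result = process(data)` → result = [6, 1, 3, 81, 494]
`print(data)` → prints [6, 1, 3]
`print(result)` → prints [6, 1, 3, 81, 494]

Answer:
[6, 1, 3]
[6, 1, 3, 81, 494]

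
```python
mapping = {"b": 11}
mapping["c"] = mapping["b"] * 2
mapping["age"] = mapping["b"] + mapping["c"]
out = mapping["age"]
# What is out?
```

Trace:
`mapping = {"b": 11}` → mapping = {'b': 11}
`mapping["c"] = mapping["b"] * 2` → mapping = {'b': 11, 'c': 22}
`mapping["age"] = mapping["b"] + mapping["c"]` → mapping = {'b': 11, 'c': 22, 'age': 33}
`out = mapping["age"]` → out = 33
So out = 33

Answer: 33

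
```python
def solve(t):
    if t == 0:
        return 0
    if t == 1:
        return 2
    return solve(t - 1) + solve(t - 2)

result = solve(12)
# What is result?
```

Build up from base cases: solve(0)=0, solve(1)=2, solve(2)=2, solve(3)=4, solve(4)=6, solve(5)=10, solve(6)=16, ..., solve(12)=288

Answer: 288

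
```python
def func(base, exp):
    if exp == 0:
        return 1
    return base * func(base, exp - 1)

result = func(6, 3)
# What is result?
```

func(6, 3) = 6 * 6 * 6 = 216

Answer: 216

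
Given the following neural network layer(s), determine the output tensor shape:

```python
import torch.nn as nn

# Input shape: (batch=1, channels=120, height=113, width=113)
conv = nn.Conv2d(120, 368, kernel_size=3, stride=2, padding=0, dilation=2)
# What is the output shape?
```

Input: (1, 120, 113, 113) -> Output: (1, 368, 55, 55)

Answer: (1, 368, 55, 55)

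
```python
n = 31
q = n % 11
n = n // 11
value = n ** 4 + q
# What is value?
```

Trace:
`n = 31` → n = 31
`q = n % 11` → q = 9
`n = n // 11` → n = 2
`value = n ** 4 + q` → value = 25
So value = 25

Answer: 25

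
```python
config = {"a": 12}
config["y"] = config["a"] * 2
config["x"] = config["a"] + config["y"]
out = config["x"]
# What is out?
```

Trace:
`config = {"a": 12}` → config = {'a': 12}
`config["y"] = config["a"] * 2` → config = {'a': 12, 'y': 24}
`config["x"] = config["a"] + config["y"]` → config = {'a': 12, 'y': 24, 'x': 36}
`out = config["x"]` → out = 36
So out = 36

Answer: 36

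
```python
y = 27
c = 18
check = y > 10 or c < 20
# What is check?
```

Trace:
`y = 27` → y = 27
`c = 18` → c = 18
`check = y > 10 or c < 20` → check = True
So check = True

Answer: True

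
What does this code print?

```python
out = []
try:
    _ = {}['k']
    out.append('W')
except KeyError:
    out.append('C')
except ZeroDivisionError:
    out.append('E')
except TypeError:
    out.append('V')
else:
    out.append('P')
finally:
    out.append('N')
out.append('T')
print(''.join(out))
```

Execution trace: 'C' (except KeyError) → 'N' (finally) → 'T' (after the try/except). Output: CNT

Answer: CNT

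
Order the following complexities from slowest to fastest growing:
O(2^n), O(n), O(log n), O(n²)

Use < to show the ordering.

Ordered by growth rate: O(log n) < O(n) < O(n²) < O(2^n)

Answer: O(log n) < O(n) < O(n²) < O(2^n)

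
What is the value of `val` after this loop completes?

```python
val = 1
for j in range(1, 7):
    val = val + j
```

Start at 1, add 1 through 6
`val` takes the values: 1 → 2 → 4 → 7 → 11 → 16 → 22

Answer: 22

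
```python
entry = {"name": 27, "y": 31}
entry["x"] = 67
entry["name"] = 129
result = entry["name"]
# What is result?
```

Trace:
`entry = {"name": 27, "y": 31}` → entry = {'name': 27, 'y': 31}
`entry["x"] = 67` → entry = {'name': 27, 'y': 31, 'x': 67}
`entry["name"] = 129` → entry = {'name': 129, 'y': 31, 'x': 67}
`result = entry["name"]` → result = 129
So result = 129

Answer: 129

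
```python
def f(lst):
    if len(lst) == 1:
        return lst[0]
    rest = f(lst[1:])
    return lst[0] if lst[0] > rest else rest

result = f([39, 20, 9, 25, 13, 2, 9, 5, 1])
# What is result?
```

Recursive max over [39, 20, 9, 25, 13, 2, 9, 5, 1] = 39

Answer: 39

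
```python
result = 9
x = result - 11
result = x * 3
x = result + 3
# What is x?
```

Trace:
`result = 9` → result = 9
`x = result - 11` → x = -2
`result = x * 3` → result = -6
`x = result + 3` → x = -3
So x = -3

Answer: -3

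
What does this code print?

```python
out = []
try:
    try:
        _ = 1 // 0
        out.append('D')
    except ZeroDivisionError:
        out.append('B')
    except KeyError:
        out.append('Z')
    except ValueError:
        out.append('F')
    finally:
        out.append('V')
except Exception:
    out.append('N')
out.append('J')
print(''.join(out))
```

Execution trace: 'B' (inner except ZeroDivisionError) → 'V' (inner finally) → 'J' (after the try/except). Output: BVJ

Answer: BVJ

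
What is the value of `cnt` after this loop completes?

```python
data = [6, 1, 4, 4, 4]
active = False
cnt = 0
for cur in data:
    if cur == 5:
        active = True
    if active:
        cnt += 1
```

Count elements after first 5 in [6, 1, 4, 4, 4]
`cnt` takes the values: 0

Answer: 0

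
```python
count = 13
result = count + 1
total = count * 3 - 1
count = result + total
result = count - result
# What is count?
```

Trace:
`count = 13` → count = 13
`result = count + 1` → result = 14
`total = count * 3 - 1` → total = 38
`count = result + total` → count = 52
`result = count - result` → result = 38
So count = 52

Answer: 52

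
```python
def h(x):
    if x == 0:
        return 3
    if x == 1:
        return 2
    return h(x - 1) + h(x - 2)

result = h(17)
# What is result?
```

Build up from base cases: h(0)=3, h(1)=2, h(2)=5, h(3)=7, h(4)=12, h(5)=19, h(6)=31, ..., h(17)=6155

Answer: 6155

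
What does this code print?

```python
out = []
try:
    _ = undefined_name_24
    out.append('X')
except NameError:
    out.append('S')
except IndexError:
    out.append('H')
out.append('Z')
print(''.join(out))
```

Execution trace: 'S' (except NameError) → 'Z' (after the try/except). Output: SZ

Answer: SZ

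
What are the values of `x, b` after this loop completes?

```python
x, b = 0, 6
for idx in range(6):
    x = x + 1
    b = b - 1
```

x goes 0→6, b goes 6→0
`x, b` takes the values: (0, 6) → (1, 6) → (1, 5) → (2, 5) → (2, 4) → (3, 4) → (3, 3) → (4, 3) → (4, 2) → (5, 2) → (5, 1) → (6, 1) → (6, 0)

Answer: 6, 0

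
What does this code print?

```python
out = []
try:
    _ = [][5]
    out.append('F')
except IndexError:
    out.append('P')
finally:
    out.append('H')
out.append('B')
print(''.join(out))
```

Execution trace: 'P' (except IndexError) → 'H' (finally) → 'B' (after the try/except). Output: PHB

Answer: PHB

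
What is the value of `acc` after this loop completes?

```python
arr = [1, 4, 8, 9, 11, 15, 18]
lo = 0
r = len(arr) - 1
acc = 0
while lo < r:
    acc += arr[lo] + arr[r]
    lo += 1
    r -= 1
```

Sum of pairs from ends
`acc` takes the values: 0 → 19 → 38 → 57

Answer: 57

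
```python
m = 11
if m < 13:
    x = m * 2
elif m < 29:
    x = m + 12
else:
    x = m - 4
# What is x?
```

Trace:
`m = 11` → m = 11
`if m < 13: ...` → m < 13 is True → x = 22
So x = 22

Answer: 22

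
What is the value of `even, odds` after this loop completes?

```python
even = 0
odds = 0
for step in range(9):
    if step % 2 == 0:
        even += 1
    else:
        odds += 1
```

Count evens and odds in range(9)
`even, odds` takes the values: (0, 0) → (1, 0) → (1, 1) → (2, 1) → (2, 2) → (3, 2) → (3, 3) → (4, 3) → (4, 4) → (5, 4)

Answer: 5, 4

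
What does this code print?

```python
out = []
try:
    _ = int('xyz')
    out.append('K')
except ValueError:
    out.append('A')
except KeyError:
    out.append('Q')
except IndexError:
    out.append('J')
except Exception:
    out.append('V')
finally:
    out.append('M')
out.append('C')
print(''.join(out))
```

Execution trace: 'A' (except ValueError) → 'M' (finally) → 'C' (after the try/except). Output: AMC

Answer: AMC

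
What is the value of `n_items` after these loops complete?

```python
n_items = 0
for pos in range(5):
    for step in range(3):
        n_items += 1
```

5 * 3 = 15
`n_items` takes the values: 0 → 1 → 2 → 3 → 4 → 5 → 6 → 7 → 8 → 9 → 10 → 11 → 12 → 13 → 14 → 15

Answer: 15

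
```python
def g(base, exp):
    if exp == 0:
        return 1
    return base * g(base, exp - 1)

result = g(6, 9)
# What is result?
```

g(6, 9) = 6 * 6 * 6 * 6 * 6 * 6 * 6 * 6 * 6 = 10077696

Answer: 10077696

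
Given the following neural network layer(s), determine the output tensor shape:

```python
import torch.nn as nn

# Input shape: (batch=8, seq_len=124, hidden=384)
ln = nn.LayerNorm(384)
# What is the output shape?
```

Input: (8, 124, 384) -> Output: (8, 124, 384)

Answer: (8, 124, 384)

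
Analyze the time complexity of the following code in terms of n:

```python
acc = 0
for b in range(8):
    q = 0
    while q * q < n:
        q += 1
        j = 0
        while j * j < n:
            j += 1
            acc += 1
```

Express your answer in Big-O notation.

Each loop level contributes: 1 × √n × √n. Multiplying the contributions gives O(n).

Answer: O(n)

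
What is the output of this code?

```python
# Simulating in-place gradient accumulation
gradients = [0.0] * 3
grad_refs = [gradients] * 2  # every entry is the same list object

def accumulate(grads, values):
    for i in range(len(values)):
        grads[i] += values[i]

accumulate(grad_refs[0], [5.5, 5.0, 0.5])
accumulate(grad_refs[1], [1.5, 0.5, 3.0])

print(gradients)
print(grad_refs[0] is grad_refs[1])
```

Key concept: gradient accumulation aliasing.
Step by step:
`gradients = [0.0] * 3` → gradients = [0.0, 0.0, 0.0]
`grad_refs = [gradients] * 2` → grad_refs = [[0.0, 0.0, 0.0], [0.0, 0.0, 0.0]]
`accumulate(grad_refs[0], [5.5, 5.0, 0.5])` → gradients = [5.5, 5.0, 0.5]; grad_refs = [[5.5, 5.0, 0.5], [5.5, 5.0, 0.5]]
`accumulate(grad_refs[1], [1.5, 0.5, 3.0])` → gradients = [7.0, 5.5, 3.5]; grad_refs = [[7.0, 5.5, 3.5], [7.0, 5.5, 3.5]]
`print(gradients)` → prints [7.0, 5.5, 3.5]
`print(grad_refs[0] is grad_refs[1])` → prints True

Answer:
[7.0, 5.5, 3.5]
True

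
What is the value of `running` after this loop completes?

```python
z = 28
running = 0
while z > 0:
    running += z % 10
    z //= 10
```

Sum digits of 28
`running` takes the values: 0 → 8 → 10

Answer: 10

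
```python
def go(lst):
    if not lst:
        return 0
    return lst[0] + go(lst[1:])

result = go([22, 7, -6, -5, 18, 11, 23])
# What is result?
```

22 + 7 + (-6) + (-5) + 18 + 11 + 23 + 0 = 70

Answer: 70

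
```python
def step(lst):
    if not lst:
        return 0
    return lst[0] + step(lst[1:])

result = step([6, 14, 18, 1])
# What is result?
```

6 + 14 + 18 + 1 + 0 = 39

Answer: 39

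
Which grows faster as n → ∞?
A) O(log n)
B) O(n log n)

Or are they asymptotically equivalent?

O(log n) vs O(n log n): Higher order terms dominate.

Answer: B) O(n log n) grows faster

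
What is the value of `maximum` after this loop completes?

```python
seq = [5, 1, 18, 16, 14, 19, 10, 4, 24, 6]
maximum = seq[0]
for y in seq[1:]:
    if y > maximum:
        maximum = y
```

Maximum of [5, 1, 18, 16, 14, 19, 10, 4, 24, 6]
`maximum` takes the values: 5 → 18 → 19 → 24

Answer: 24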